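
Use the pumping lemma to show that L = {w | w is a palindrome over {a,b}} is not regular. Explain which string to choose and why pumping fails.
Language: L = {w | w is a palindrome over {a,b}} (strings that read the same forwards and backwards)
Step 1: Assume for contradiction that L is regular, with pumping length p.
Step 2: Choose s = a^p b a^p. Then s ∈ L (it reads the same forwards and backwards) and |s| ≥ p.
Step 3: Consider any decomposition s = xyz with |xy| ≤ p and |y| > 0. Since |xy| ≤ p and the first p symbols of s are all a's, y = a^k for some k with 1 ≤ k ≤ p.
Step 4: Pumping up (i = 2): xy²z = a^(p+k) b a^p. Its reverse is a^p b a^(p+k) ≠ a^(p+k) b a^p (the single b is no longer in the middle), so xy²z is not a palindrome and xy²z ∉ L.
This contradicts the pumping lemma, so L is not regular.

Final answer: Choose s = a^p b a^p. Since |xy| ≤ p, y = a^k with k ≥ 1. Then xy²z = a^(p+k) b a^p is not a palindrome, so ∉ L.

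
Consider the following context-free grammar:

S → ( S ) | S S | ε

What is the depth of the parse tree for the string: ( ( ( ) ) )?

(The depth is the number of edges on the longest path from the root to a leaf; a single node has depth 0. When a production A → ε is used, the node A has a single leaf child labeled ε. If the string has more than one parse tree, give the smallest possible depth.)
The string is 3 nested pairs. The shallowest parse tree applies S → ( S ) 3 times (one node per nested pair, each a child of the previous) and then S → ε in the middle.
S nodes at depths 0..3, ε leaf at depth 4; parentheses leaves are at depths 1..3.
(Using S → S S with an S → ε child anywhere only adds levels, so it cannot give a shallower tree.)
Depth = 4.

Final answer: 4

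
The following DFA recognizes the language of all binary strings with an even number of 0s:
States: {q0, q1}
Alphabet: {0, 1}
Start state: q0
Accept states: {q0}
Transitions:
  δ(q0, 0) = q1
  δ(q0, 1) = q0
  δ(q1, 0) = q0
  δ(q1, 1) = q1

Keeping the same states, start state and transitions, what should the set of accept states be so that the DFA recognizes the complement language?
The DFA is complete (every state has a transition on every symbol), so the complement
is recognized by the same DFA with accepting and non-accepting states swapped.
Original accept states: {q0}
Complement accept states = All states - Original accept states
= {q0, q1} - {q0}
= {q1}
Complement language: strings with an ODD number of 0s

Final answer: {q1}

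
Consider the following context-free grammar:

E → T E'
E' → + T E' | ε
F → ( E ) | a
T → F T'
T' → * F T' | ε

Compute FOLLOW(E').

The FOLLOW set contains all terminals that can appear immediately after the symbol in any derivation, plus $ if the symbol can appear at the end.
Useful FIRST sets: FIRST(E') = {+, ε}, FIRST(T') = {*, ε} (both E' and T' are nullable).
FOLLOW(E): E is the start symbol → $; E appears in F → ( E ) followed by ')' → FOLLOW(E) = {), $}.
FOLLOW(E'): E' appears at the right end of E → T E' and of E' → + T E', so FOLLOW(E') ⊇ FOLLOW(E) (the second occurrence adds nothing new). FOLLOW(E') = {), $}.

Final answer: {$, )}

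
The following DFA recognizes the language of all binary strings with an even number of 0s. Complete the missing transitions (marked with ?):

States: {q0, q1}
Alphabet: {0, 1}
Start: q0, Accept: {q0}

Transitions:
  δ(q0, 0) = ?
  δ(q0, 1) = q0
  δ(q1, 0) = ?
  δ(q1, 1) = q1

What each state remembers (consistent with the given transitions and accept states):
  q0: an even number of 0s has been read so far
  q1: an odd number of 0s has been read so far
Filling in the missing entries:
  δ(q0, 0): in q0 (an even number of 0s has been read so far), after reading 0 we have: an odd number of 0s has been read so far → q1
  δ(q1, 0): in q1 (an odd number of 0s has been read so far), after reading 0 we have: an even number of 0s has been read so far → q0

Final answer: δ(q0, 0) = q1; δ(q1, 0) = q0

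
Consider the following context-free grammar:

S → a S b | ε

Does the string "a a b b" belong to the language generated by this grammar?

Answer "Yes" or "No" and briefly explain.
A derivation exists: S ⇒ a S b ⇒ a a S b b ⇒ a a b b (using S → a S b twice, then S → ε).

Final answer: Yes - a valid derivation exists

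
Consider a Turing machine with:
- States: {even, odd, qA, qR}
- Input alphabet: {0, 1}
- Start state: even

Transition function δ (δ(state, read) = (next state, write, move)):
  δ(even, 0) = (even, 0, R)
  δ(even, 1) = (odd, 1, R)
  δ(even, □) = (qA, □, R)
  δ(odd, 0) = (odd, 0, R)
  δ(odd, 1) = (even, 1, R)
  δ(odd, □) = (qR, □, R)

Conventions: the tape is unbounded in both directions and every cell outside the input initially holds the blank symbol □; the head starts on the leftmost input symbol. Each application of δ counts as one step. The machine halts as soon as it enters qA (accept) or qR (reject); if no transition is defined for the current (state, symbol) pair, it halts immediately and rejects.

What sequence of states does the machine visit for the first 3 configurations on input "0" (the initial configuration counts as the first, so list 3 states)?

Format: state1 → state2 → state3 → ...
Step 0: [even]0 (head at position 0)
Step 1: δ(even, 0) = (even, 0, R)  ⊢  0[even]□ (head at position 1)
Step 2: δ(even, □) = (qA, □, R)  ⊢  0□[qA]□ (head at position 2)
Reading off the states of these 3 configurations: even → even → qA

Final answer: even → even → qA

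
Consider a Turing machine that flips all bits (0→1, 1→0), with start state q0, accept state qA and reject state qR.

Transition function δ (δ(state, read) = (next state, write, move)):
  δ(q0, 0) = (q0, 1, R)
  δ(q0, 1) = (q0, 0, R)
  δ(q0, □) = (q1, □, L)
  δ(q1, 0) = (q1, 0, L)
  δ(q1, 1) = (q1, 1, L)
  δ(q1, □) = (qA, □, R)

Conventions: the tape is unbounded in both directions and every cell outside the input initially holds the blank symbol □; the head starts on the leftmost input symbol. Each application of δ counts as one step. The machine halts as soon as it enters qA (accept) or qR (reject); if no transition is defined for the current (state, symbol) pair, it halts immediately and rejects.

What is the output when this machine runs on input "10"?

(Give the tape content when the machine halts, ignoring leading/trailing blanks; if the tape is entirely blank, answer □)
Step 0: [q0]10 (head at position 0)
Step 1: δ(q0, 1) = (q0, 0, R)  ⊢  0[q0]0 (head at position 1)
Step 2: δ(q0, 0) = (q0, 1, R)  ⊢  01[q0]□ (head at position 2)
Step 3: δ(q0, □) = (q1, □, L)  ⊢  0[q1]1□ (head at position 1)
Step 4: δ(q1, 1) = (q1, 1, L)  ⊢  [q1]01□ (head at position 0)
Step 5: δ(q1, 0) = (q1, 0, L)  ⊢  [q1]□01□ (head at position -1)
Step 6: δ(q1, □) = (qA, □, R)  ⊢  □[qA]01□ (head at position 0)
The machine is in qA, so it halts and accepts.
Tape content when halted (ignoring surrounding blanks): 01

Final answer: Output: 01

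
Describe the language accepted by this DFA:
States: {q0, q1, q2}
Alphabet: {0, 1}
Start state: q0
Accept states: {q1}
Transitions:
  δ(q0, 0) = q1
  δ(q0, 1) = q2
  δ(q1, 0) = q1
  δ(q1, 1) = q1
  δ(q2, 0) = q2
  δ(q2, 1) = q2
Analyzing the DFA structure:
Start state: q0
Accept states: {q1}
Interpreting what each state remembers (checking against the transitions):
  q0: nothing has been read yet
  q1: the first symbol was 0
  q2: the first symbol was 1 (trap state)
  δ(q0, 0): in q0 (nothing has been read yet), after reading 0 we have: the first symbol was 0 → q1
  δ(q0, 1): in q0 (nothing has been read yet), after reading 1 we have: the first symbol was 1 (trap state) → q2
  δ(q1, 0): in q1 (the first symbol was 0), after reading 0 we have: the first symbol was 0 → q1
  δ(q1, 1): in q1 (the first symbol was 0), after reading 1 we have: the first symbol was 0 → q1
  δ(q2, 0): in q2 (the first symbol was 1 (trap state)), after reading 0 we have: the first symbol was 1 (trap state) → q2
  δ(q2, 1): in q2 (the first symbol was 1 (trap state)), after reading 1 we have: the first symbol was 1 (trap state) → q2
A string is accepted iff it ends in {q1}, i.e. the first symbol was 0.
Language: All binary strings starting with 0

Final answer: All binary strings starting with 0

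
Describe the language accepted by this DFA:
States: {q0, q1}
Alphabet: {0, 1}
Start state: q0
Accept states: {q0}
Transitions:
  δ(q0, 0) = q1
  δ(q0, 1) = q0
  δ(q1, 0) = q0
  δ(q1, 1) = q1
Analyzing the DFA structure:
Start state: q0
Accept states: {q0}
Interpreting what each state remembers (checking against the transitions):
  q0: an even number of 0s has been read so far
  q1: an odd number of 0s has been read so far
  δ(q0, 0): in q0 (an even number of 0s has been read so far), after reading 0 we have: an odd number of 0s has been read so far → q1
  δ(q0, 1): in q0 (an even number of 0s has been read so far), after reading 1 we have: an even number of 0s has been read so far → q0
  δ(q1, 0): in q1 (an odd number of 0s has been read so far), after reading 0 we have: an even number of 0s has been read so far → q0
  δ(q1, 1): in q1 (an odd number of 0s has been read so far), after reading 1 we have: an odd number of 0s has been read so far → q1
A string is accepted iff it ends in {q0}, i.e. an even number of 0s has been read so far.
Language: All binary strings with an even number of 0s

Final answer: All binary strings with an even number of 0s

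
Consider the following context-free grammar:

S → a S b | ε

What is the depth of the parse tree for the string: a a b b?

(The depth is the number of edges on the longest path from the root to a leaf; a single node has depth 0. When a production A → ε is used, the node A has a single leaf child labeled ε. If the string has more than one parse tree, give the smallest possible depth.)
The only parse tree applies S → a S b 2 times (once per matching a…b pair) and then S → ε.
The S nodes sit at depths 0, 1, …, 2; the innermost S (depth 2) has the single child ε at depth 3.
The terminal leaves a, b are at depths 1..2, so the longest root-to-leaf path is S → S → … → S → ε with 3 edges.
Depth = 3.

Final answer: 3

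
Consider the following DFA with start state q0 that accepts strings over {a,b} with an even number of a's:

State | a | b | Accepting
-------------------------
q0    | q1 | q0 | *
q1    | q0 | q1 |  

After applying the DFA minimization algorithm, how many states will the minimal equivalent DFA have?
All 2 states are reachable from q0, so none can be removed as unreachable.
Table-filling: first mark every (accepting, non-accepting) pair as distinguishable (accepting: {q0}; non-accepting: {q1}).
Every pair of states is distinguishable, so the DFA is already minimal.
Equivalence classes: {q0}, {q1} → 2 states.

Final answer: 2 states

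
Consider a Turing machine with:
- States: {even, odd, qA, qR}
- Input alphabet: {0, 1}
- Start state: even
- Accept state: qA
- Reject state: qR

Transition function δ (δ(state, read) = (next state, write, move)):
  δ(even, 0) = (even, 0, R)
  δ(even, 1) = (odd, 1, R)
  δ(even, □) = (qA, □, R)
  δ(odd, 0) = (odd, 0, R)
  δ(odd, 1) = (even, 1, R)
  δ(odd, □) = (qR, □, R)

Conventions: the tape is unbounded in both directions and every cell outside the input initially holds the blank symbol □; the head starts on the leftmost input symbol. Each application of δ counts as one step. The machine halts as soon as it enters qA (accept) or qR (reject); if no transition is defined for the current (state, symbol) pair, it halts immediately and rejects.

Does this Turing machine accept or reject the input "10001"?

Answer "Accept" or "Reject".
Step 0: [even]10001 (head at position 0)
Step 1: δ(even, 1) = (odd, 1, R)  ⊢  1[odd]0001 (head at position 1)
Step 2: δ(odd, 0) = (odd, 0, R)  ⊢  10[odd]001 (head at position 2)
Step 3: δ(odd, 0) = (odd, 0, R)  ⊢  100[odd]01 (head at position 3)
Step 4: δ(odd, 0) = (odd, 0, R)  ⊢  1000[odd]1 (head at position 4)
Step 5: δ(odd, 1) = (even, 1, R)  ⊢  10001[even]□ (head at position 5)
Step 6: δ(even, □) = (qA, □, R)  ⊢  10001□[qA]□ (head at position 6)
The machine is in qA, so it halts and accepts.

Final answer: Accept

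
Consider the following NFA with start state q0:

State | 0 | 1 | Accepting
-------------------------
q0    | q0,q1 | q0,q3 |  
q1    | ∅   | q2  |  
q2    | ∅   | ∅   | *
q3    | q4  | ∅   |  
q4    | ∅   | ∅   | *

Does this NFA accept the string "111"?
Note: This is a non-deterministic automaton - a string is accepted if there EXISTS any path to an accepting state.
Track the set of states the NFA could be in: start {q0}
Read '1': {q0} → {q0, q3}
Read '1': {q0, q3} → {q0, q3}
Read '1': {q0, q3} → {q0, q3}
Final set {q0, q3} contains no accepting state → rejected.

Final answer: No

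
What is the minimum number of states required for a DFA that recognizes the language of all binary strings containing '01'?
Language: binary strings containing '01'
Lower bound (Myhill–Nerode): the prefixes ε, 0, 01 are pairwise distinguishable:
  ε vs 01: suffix ε distinguishes them (ε is rejected, 01 is accepted)
  0 vs 01: suffix ε distinguishes them (0 is rejected, 01 is accepted)
  ε vs 0: suffix 1 distinguishes them (ε·1 = 1 is rejected, 0·1 = 01 is accepted)
So any DFA needs at least 3 states.
Upper bound: a DFA with 3 states exists (one state per class above: 'no progress', 'last symbol 0', and 'seen 01' (accepting sink)).
Minimum states: 3

Final answer: 3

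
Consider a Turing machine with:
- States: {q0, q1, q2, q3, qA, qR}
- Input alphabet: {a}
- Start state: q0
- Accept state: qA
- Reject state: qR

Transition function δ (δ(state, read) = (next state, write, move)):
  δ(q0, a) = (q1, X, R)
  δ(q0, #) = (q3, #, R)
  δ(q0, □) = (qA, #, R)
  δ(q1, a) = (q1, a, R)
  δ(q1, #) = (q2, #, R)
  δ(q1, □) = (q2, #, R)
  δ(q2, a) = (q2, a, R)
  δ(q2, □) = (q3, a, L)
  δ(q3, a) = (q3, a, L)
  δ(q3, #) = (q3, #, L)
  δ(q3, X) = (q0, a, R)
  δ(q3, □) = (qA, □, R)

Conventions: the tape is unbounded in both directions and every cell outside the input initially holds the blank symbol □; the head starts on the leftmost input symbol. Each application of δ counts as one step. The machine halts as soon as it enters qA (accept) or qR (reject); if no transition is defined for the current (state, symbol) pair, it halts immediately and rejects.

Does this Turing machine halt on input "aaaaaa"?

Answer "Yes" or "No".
Trace (configuration after each step, as tape_left[state]tape_right with head position):
Step 0: [q0]aaaaaa (head at position 0)
Step 1: X[q1]aaaaa (head 1)
Step 2: Xa[q1]aaaa (head 2)
Step 3: Xaa[q1]aaa (head 3)
Step 4: Xaaa[q1]aa (head 4)
Step 5: Xaaaa[q1]a (head 5)
Step 6: Xaaaaa[q1]□ (head 6)
Step 7: Xaaaaa#[q2]□ (head 7)
Step 8: Xaaaaa[q3]#a (head 6)
Step 9: Xaaaa[q3]a#a (head 5)
Step 10: Xaaa[q3]aa#a (head 4)
Step 11: Xaa[q3]aaa#a (head 3)
Step 12: Xa[q3]aaaa#a (head 2)
Step 13: X[q3]aaaaa#a (head 1)
Step 14: [q3]Xaaaaa#a (head 0)
Step 15: a[q0]aaaaa#a (head 1)
Step 16: aX[q1]aaaa#a (head 2)
Step 17: aXa[q1]aaa#a (head 3)
Step 18: aXaa[q1]aa#a (head 4)
Step 19: aXaaa[q1]a#a (head 5)
Step 20: aXaaaa[q1]#a (head 6)
Step 21: aXaaaa#[q2]a (head 7)
Step 22: aXaaaa#a[q2]□ (head 8)
Step 23: aXaaaa#[q3]aa (head 7)
Step 24: aXaaaa[q3]#aa (head 6)
Step 25: aXaaa[q3]a#aa (head 5)
Step 26: aXaa[q3]aa#aa (head 4)
Step 27: aXa[q3]aaa#aa (head 3)
Step 28: aX[q3]aaaa#aa (head 2)
Step 29: a[q3]Xaaaa#aa (head 1)
Step 30: aa[q0]aaaa#aa (head 2)
Step 31: aaX[q1]aaa#aa (head 3)
Step 32: aaXa[q1]aa#aa (head 4)
Step 33: aaXaa[q1]a#aa (head 5)
Step 34: aaXaaa[q1]#aa (head 6)
Step 35: aaXaaa#[q2]aa (head 7)
Step 36: aaXaaa#a[q2]a (head 8)
Step 37: aaXaaa#aa[q2]□ (head 9)
Step 38: aaXaaa#a[q3]aa (head 8)
Step 39: aaXaaa#[q3]aaa (head 7)
Step 40: aaXaaa[q3]#aaa (head 6)
Step 41: aaXaa[q3]a#aaa (head 5)
Step 42: aaXa[q3]aa#aaa (head 4)
Step 43: aaX[q3]aaa#aaa (head 3)
Step 44: aa[q3]Xaaa#aaa (head 2)
Step 45: aaa[q0]aaa#aaa (head 3)
Step 46: aaaX[q1]aa#aaa (head 4)
Step 47: aaaXa[q1]a#aaa (head 5)
Step 48: aaaXaa[q1]#aaa (head 6)
Step 49: aaaXaa#[q2]aaa (head 7)
Step 50: aaaXaa#a[q2]aa (head 8)
Step 51: aaaXaa#aa[q2]a (head 9)
Step 52: aaaXaa#aaa[q2]□ (head 10)
Step 53: aaaXaa#aa[q3]aa (head 9)
Step 54: aaaXaa#a[q3]aaa (head 8)
Step 55: aaaXaa#[q3]aaaa (head 7)
Step 56: aaaXaa[q3]#aaaa (head 6)
Step 57: aaaXa[q3]a#aaaa (head 5)
Step 58: aaaX[q3]aa#aaaa (head 4)
Step 59: aaa[q3]Xaa#aaaa (head 3)
Step 60: aaaa[q0]aa#aaaa (head 4)
Step 61: aaaaX[q1]a#aaaa (head 5)
Step 62: aaaaXa[q1]#aaaa (head 6)
Step 63: aaaaXa#[q2]aaaa (head 7)
Step 64: aaaaXa#a[q2]aaa (head 8)
Step 65: aaaaXa#aa[q2]aa (head 9)
Step 66: aaaaXa#aaa[q2]a (head 10)
Step 67: aaaaXa#aaaa[q2]□ (head 11)
Step 68: aaaaXa#aaa[q3]aa (head 10)
Step 69: aaaaXa#aa[q3]aaa (head 9)
Step 70: aaaaXa#a[q3]aaaa (head 8)
Step 71: aaaaXa#[q3]aaaaa (head 7)
Step 72: aaaaXa[q3]#aaaaa (head 6)
Step 73: aaaaX[q3]a#aaaaa (head 5)
Step 74: aaaa[q3]Xa#aaaaa (head 4)
Step 75: aaaaa[q0]a#aaaaa (head 5)
Step 76: aaaaaX[q1]#aaaaa (head 6)
Step 77: aaaaaX#[q2]aaaaa (head 7)
Step 78: aaaaaX#a[q2]aaaa (head 8)
Step 79: aaaaaX#aa[q2]aaa (head 9)
Step 80: aaaaaX#aaa[q2]aa (head 10)
Step 81: aaaaaX#aaaa[q2]a (head 11)
Step 82: aaaaaX#aaaaa[q2]□ (head 12)
Step 83: aaaaaX#aaaa[q3]aa (head 11)
Step 84: aaaaaX#aaa[q3]aaa (head 10)
Step 85: aaaaaX#aa[q3]aaaa (head 9)
Step 86: aaaaaX#a[q3]aaaaa (head 8)
Step 87: aaaaaX#[q3]aaaaaa (head 7)
Step 88: aaaaaX[q3]#aaaaaa (head 6)
Step 89: aaaaa[q3]X#aaaaaa (head 5)
Step 90: aaaaaa[q0]#aaaaaa (head 6)
Step 91: aaaaaa#[q3]aaaaaa (head 7)
Step 92: aaaaaa[q3]#aaaaaa (head 6)
Step 93: aaaaa[q3]a#aaaaaa (head 5)
Step 94: aaaa[q3]aa#aaaaaa (head 4)
Step 95: aaa[q3]aaa#aaaaaa (head 3)
Step 96: aa[q3]aaaa#aaaaaa (head 2)
Step 97: a[q3]aaaaa#aaaaaa (head 1)
Step 98: [q3]aaaaaa#aaaaaa (head 0)
Step 99: [q3]□aaaaaa#aaaaaa (head -1)
Step 100: □[qA]aaaaaa#aaaaaa (head 0)
The machine is in qA, so it halts and accepts.
It halts after 100 steps.

Final answer: Yes - halts after 100 steps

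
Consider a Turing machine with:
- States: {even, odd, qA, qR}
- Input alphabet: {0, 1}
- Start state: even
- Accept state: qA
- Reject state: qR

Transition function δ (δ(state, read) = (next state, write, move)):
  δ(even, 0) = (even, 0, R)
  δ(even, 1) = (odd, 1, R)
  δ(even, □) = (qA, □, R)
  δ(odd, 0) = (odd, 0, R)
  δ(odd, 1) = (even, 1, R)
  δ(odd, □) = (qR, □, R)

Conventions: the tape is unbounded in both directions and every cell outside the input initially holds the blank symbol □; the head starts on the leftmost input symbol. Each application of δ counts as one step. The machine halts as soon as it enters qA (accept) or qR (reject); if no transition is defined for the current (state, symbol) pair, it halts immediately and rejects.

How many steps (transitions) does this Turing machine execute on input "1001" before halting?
Step 0: [even]1001 (head at position 0)
Step 1: δ(even, 1) = (odd, 1, R)  ⊢  1[odd]001 (head at position 1)
Step 2: δ(odd, 0) = (odd, 0, R)  ⊢  10[odd]01 (head at position 2)
Step 3: δ(odd, 0) = (odd, 0, R)  ⊢  100[odd]1 (head at position 3)
Step 4: δ(odd, 1) = (even, 1, R)  ⊢  1001[even]□ (head at position 4)
Step 5: δ(even, □) = (qA, □, R)  ⊢  1001□[qA]□ (head at position 5)
The machine is in qA, so it halts and accepts.
Number of transitions executed: 5.

Final answer: 5 steps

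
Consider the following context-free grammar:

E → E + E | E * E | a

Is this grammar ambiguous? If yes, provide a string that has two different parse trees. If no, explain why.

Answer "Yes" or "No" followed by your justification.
Two different leftmost derivations of a + a * a:
  (1) E ⇒ E + E ⇒ a + E ⇒ a + E * E ⇒ a + a * E ⇒ a + a * a   (tree groups a + (a * a))
  (2) E ⇒ E * E ⇒ E + E * E ⇒ a + E * E ⇒ a + a * E ⇒ a + a * a   (tree groups (a + a) * a)
Two distinct leftmost derivations = two distinct parse trees, so the grammar is ambiguous.

Final answer: Yes - the string 'a + a * a' has two distinct leftmost derivations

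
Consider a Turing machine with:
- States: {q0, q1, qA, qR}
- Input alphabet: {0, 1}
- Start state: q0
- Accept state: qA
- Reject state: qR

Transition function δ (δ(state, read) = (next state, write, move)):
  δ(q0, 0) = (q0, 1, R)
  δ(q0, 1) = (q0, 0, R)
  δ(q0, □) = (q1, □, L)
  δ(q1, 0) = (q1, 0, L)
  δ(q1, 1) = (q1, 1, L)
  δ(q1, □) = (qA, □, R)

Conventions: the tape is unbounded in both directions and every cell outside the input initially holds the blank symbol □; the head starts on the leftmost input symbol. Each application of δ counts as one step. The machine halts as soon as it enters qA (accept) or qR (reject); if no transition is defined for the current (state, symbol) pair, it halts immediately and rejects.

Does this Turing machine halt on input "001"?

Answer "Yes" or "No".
Step 0: [q0]001 (head at position 0)
Step 1: δ(q0, 0) = (q0, 1, R)  ⊢  1[q0]01 (head at position 1)
Step 2: δ(q0, 0) = (q0, 1, R)  ⊢  11[q0]1 (head at position 2)
Step 3: δ(q0, 1) = (q0, 0, R)  ⊢  110[q0]□ (head at position 3)
Step 4: δ(q0, □) = (q1, □, L)  ⊢  11[q1]0□ (head at position 2)
Step 5: δ(q1, 0) = (q1, 0, L)  ⊢  1[q1]10□ (head at position 1)
Step 6: δ(q1, 1) = (q1, 1, L)  ⊢  [q1]110□ (head at position 0)
Step 7: δ(q1, 1) = (q1, 1, L)  ⊢  [q1]□110□ (head at position -1)
Step 8: δ(q1, □) = (qA, □, R)  ⊢  □[qA]110□ (head at position 0)
The machine is in qA, so it halts and accepts.
It halts after 8 steps.

Final answer: Yes - halts after 8 steps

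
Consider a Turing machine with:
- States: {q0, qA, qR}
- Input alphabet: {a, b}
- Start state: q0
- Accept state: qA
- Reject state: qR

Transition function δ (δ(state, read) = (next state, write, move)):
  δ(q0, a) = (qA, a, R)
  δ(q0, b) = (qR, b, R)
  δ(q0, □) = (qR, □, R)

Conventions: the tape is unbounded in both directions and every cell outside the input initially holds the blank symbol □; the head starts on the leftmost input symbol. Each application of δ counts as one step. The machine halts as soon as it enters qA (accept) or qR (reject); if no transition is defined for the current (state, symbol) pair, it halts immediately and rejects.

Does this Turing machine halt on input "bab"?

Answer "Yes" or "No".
Step 0: [q0]bab (head at position 0)
Step 1: δ(q0, b) = (qR, b, R)  ⊢  b[qR]ab (head at position 1)
The machine is in qR, so it halts and rejects.
It halts after 1 steps.

Final answer: Yes - halts after 1 steps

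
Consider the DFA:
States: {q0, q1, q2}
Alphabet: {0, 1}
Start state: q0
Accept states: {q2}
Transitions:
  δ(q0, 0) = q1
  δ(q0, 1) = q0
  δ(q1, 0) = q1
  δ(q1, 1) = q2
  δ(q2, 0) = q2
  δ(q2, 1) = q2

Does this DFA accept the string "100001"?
Processing string "100001":
  q0 --1--> q0
  q0 --0--> q1
  q1 --0--> q1
  q1 --0--> q1
  q1 --0--> q1
  q1 --1--> q2
Final state: q2
Accept states: {q2}
q2 is an accept state, so the string is accepted.

Final answer: Yes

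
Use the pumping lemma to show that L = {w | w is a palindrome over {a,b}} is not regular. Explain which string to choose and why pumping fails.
Language: L = {w | w is a palindrome over {a,b}} (strings that read the same forwards and backwards)
Step 1: Assume for contradiction that L is regular, with pumping length p.
Step 2: Choose s = a^p b a^p. Then s ∈ L (it reads the same forwards and backwards) and |s| ≥ p.
Step 3: Consider any decomposition s = xyz with |xy| ≤ p and |y| > 0. Since |xy| ≤ p and the first p symbols of s are all a's, y = a^k for some k with 1 ≤ k ≤ p.
Step 4: Pumping up (i = 2): xy²z = a^(p+k) b a^p. Its reverse is a^p b a^(p+k) ≠ a^(p+k) b a^p (the single b is no longer in the middle), so xy²z is not a palindrome and xy²z ∉ L.
This contradicts the pumping lemma, so L is not regular.

Final answer: Choose s = a^p b a^p. Since |xy| ≤ p, y = a^k with k ≥ 1. Then xy²z = a^(p+k) b a^p is not a palindrome, so ∉ L.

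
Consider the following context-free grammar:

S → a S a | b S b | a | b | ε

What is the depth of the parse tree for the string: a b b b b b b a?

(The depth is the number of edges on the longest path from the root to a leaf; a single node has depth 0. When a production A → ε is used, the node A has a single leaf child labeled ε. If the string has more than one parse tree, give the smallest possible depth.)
The string has even length 8, so its (unique) parse tree peels off matching outer symbols: S → a S a, S → b S b, S → b S b, S → b S b, and finally S → ε for the empty middle.
The S nodes are at depths 0..4; the ε leaf under the innermost S is at depth 5 (terminal leaves are at depths 1..4).
Depth = 5.

Final answer: 5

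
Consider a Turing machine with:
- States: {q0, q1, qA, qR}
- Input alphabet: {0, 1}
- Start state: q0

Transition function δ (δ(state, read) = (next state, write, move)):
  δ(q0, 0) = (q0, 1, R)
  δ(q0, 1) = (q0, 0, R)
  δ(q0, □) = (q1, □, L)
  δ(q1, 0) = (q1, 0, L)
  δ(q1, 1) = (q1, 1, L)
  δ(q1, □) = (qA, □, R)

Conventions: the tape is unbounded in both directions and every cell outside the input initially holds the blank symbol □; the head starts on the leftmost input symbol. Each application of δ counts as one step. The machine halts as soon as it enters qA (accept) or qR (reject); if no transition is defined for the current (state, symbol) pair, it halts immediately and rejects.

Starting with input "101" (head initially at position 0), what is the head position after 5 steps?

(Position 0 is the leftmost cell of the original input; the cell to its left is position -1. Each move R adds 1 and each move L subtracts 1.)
Step 0: [q0]101 (head at position 0)
Step 1: δ(q0, 1) = (q0, 0, R)  ⊢  0[q0]01 (head at position 1)
Step 2: δ(q0, 0) = (q0, 1, R)  ⊢  01[q0]1 (head at position 2)
Step 3: δ(q0, 1) = (q0, 0, R)  ⊢  010[q0]□ (head at position 3)
Step 4: δ(q0, □) = (q1, □, L)  ⊢  01[q1]0□ (head at position 2)
Step 5: δ(q1, 0) = (q1, 0, L)  ⊢  0[q1]10□ (head at position 1)
Head position after 5 steps: 1

Final answer: Position 1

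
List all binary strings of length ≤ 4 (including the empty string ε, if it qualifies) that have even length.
Checking every binary string of length 0 to 4:
  Length 0: accepted: ε | rejected: (none)
  Length 1: accepted: (none) | rejected: 0, 1
  Length 2: accepted: 00, 01, 10, 11 | rejected: (none)
  Length 3: accepted: (none) | rejected: 000, 001, 010, 011, 100, 101, 110, 111
  Length 4: accepted: 0000, 0001, 0010, 0011, 0100, 0101, 0110, 0111, 1000, 1001, 1010, 1011, 1100, 1101, 1110, 1111 | rejected: (none)
Total: 21 string(s).

Final answer: ε, 00, 01, 10, 11, 0000, 0001, 0010, 0011, 0100, 0101, 0110, 0111, 1000, 1001, 1010, 1011, 1100, 1101, 1110, 1111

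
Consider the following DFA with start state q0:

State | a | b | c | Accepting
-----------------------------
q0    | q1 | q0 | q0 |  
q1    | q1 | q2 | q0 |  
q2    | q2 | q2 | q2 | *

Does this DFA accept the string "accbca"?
Start in q0.
Read 'a': q0 → q1
Read 'c': q1 → q0
Read 'c': q0 → q0
Read 'b': q0 → q0
Read 'c': q0 → q0
Read 'a': q0 → q1
Final state q1 is not accepting, so the string is rejected.

Final answer: No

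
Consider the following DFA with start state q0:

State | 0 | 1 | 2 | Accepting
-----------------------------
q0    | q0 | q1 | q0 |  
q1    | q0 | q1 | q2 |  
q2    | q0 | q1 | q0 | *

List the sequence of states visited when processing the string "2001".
q0 → q0 → q0 → q0 → q1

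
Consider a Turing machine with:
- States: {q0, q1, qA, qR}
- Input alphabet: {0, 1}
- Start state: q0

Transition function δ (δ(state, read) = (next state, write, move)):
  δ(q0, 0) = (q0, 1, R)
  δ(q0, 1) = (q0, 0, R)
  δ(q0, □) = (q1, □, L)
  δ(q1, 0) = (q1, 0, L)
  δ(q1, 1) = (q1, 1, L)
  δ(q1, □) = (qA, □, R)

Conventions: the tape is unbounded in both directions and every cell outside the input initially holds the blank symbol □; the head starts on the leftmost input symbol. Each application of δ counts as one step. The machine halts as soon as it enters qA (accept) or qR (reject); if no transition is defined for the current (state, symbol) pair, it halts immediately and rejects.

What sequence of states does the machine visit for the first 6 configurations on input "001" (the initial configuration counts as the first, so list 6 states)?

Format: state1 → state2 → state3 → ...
Step 0: [q0]001 (head at position 0)
Step 1: δ(q0, 0) = (q0, 1, R)  ⊢  1[q0]01 (head at position 1)
Step 2: δ(q0, 0) = (q0, 1, R)  ⊢  11[q0]1 (head at position 2)
Step 3: δ(q0, 1) = (q0, 0, R)  ⊢  110[q0]□ (head at position 3)
Step 4: δ(q0, □) = (q1, □, L)  ⊢  11[q1]0□ (head at position 2)
Step 5: δ(q1, 0) = (q1, 0, L)  ⊢  1[q1]10□ (head at position 1)
Reading off the states of these 6 configurations: q0 → q0 → q0 → q0 → q1 → q1

Final answer: q0 → q0 → q0 → q0 → q1 → q1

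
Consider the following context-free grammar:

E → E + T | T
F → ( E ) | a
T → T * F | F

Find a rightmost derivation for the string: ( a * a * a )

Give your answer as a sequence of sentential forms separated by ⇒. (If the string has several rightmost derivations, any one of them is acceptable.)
Start with E.
Step 1: the rightmost non-terminal is E; apply E → T:  T
Step 2: the rightmost non-terminal is T; apply T → F:  F
Step 3: the rightmost non-terminal is F; apply F → ( E ):  ( E )
Step 4: the rightmost non-terminal is E; apply E → T:  ( T )
Step 5: the rightmost non-terminal is T; apply T → T * F:  ( T * F )
Step 6: the rightmost non-terminal is F; apply F → a:  ( T * a )
Step 7: the rightmost non-terminal is T; apply T → T * F:  ( T * F * a )
Step 8: the rightmost non-terminal is F; apply F → a:  ( T * a * a )
Step 9: the rightmost non-terminal is T; apply T → F:  ( F * a * a )
Step 10: the rightmost non-terminal is F; apply F → a:  ( a * a * a )

Final answer: E ⇒ T ⇒ F ⇒ ( E ) ⇒ ( T ) ⇒ ( T * F ) ⇒ ( T * a ) ⇒ ( T * F * a ) ⇒ ( T * a * a ) ⇒ ( F * a * a ) ⇒ ( a * a * a )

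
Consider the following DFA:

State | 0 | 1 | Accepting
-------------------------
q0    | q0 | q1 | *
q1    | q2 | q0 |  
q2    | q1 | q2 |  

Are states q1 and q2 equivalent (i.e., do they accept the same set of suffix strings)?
Try the suffix "1".
From q1: q1 → q0 — accepting.
From q2: q2 → q2 — not accepting.
The two states disagree on this suffix, so they are not equivalent.

Final answer: No. Distinguishing string: "1" - accepted from q1 but not from q2.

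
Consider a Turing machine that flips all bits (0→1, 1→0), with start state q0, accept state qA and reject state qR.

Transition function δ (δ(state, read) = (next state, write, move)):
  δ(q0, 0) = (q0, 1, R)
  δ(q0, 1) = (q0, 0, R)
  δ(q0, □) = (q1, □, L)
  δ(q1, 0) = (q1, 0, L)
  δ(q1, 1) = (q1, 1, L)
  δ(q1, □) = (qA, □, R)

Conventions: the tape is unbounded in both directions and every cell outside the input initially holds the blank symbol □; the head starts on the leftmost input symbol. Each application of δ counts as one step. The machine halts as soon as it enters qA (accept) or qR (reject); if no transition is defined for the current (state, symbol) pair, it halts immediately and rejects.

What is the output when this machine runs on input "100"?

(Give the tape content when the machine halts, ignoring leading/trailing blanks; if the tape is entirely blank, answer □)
Step 0: [q0]100 (head at position 0)
Step 1: δ(q0, 1) = (q0, 0, R)  ⊢  0[q0]00 (head at position 1)
Step 2: δ(q0, 0) = (q0, 1, R)  ⊢  01[q0]0 (head at position 2)
Step 3: δ(q0, 0) = (q0, 1, R)  ⊢  011[q0]□ (head at position 3)
Step 4: δ(q0, □) = (q1, □, L)  ⊢  01[q1]1□ (head at position 2)
Step 5: δ(q1, 1) = (q1, 1, L)  ⊢  0[q1]11□ (head at position 1)
Step 6: δ(q1, 1) = (q1, 1, L)  ⊢  [q1]011□ (head at position 0)
Step 7: δ(q1, 0) = (q1, 0, L)  ⊢  [q1]□011□ (head at position -1)
Step 8: δ(q1, □) = (qA, □, R)  ⊢  □[qA]011□ (head at position 0)
The machine is in qA, so it halts and accepts.
Tape content when halted (ignoring surrounding blanks): 011

Final answer: Output: 011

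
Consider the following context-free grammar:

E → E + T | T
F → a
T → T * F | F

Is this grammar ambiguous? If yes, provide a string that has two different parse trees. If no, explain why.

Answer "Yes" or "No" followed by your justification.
This is the standard stratified expression grammar: '+' is introduced only by the left-recursive rule E → E + T and '*' only by the left-recursive rule T → T * F, with F → a. For any string, the last '+' must be the one produced at the root E (everything after it is a T containing no '+'), and likewise within each T the last '*' is produced at its root. This fixes the parse tree uniquely (left-associative, '*' binding tighter than '+'), so every string has exactly one parse tree.

Final answer: No - the grammar is unambiguous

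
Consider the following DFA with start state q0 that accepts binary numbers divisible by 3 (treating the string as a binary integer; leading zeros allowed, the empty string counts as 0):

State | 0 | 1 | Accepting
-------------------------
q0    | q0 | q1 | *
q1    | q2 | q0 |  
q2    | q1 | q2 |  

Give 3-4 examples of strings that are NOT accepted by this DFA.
Any strings that end in a non-accepting state work; for example:
"100": q0 → q1 → q2 → q1; q1 is not accepting → rejected
"0001": q0 → q0 → q0 → q0 → q1; q1 is not accepting → rejected
"0100": q0 → q0 → q1 → q2 → q1; q1 is not accepting → rejected
"1011": q0 → q1 → q2 → q2 → q2; q2 is not accepting → rejected

Final answer: "100", "0001", "0100", "1011"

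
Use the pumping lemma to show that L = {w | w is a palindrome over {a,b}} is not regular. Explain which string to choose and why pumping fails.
Language: L = {w | w is a palindrome over {a,b}} (strings that read the same forwards and backwards)
Step 1: Assume for contradiction that L is regular, with pumping length p.
Step 2: Choose s = a^p b a^p. Then s ∈ L (it reads the same forwards and backwards) and |s| ≥ p.
Step 3: Consider any decomposition s = xyz with |xy| ≤ p and |y| > 0. Since |xy| ≤ p and the first p symbols of s are all a's, y = a^k for some k with 1 ≤ k ≤ p.
Step 4: Pumping up (i = 2): xy²z = a^(p+k) b a^p. Its reverse is a^p b a^(p+k) ≠ a^(p+k) b a^p (the single b is no longer in the middle), so xy²z is not a palindrome and xy²z ∉ L.
This contradicts the pumping lemma, so L is not regular.

Final answer: Choose s = a^p b a^p. Since |xy| ≤ p, y = a^k with k ≥ 1. Then xy²z = a^(p+k) b a^p is not a palindrome, so ∉ L.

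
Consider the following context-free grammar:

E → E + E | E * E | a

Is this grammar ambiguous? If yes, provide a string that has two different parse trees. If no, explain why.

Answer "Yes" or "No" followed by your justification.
Two different leftmost derivations of a + a * a:
  (1) E ⇒ E + E ⇒ a + E ⇒ a + E * E ⇒ a + a * E ⇒ a + a * a   (tree groups a + (a * a))
  (2) E ⇒ E * E ⇒ E + E * E ⇒ a + E * E ⇒ a + a * E ⇒ a + a * a   (tree groups (a + a) * a)
Two distinct leftmost derivations = two distinct parse trees, so the grammar is ambiguous.

Final answer: Yes - the string 'a + a * a' has two distinct leftmost derivations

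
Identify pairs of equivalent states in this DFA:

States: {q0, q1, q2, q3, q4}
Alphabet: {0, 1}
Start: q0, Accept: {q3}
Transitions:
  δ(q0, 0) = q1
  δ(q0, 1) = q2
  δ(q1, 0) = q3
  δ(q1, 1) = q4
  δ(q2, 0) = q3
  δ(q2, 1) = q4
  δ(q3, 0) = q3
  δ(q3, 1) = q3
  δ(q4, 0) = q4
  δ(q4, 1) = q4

Using the table-filling algorithm:
Round 0 – mark pairs where exactly one state is accepting: (q0,q3), (q1,q3), (q2,q3), (q3,q4)
Round 1 – newly marked: (q0,q1) [on 0: q1 vs q3, already marked]; (q0,q2) [on 0: q1 vs q3, already marked]; (q1,q4) [on 0: q3 vs q4, already marked]; (q2,q4) [on 0: q3 vs q4, already marked]
Round 2 – newly marked: (q0,q4) [on 0: q1 vs q4, already marked]
No further pairs can be marked.
(q1, q2) unmarked: δ(q1,0)=q3, δ(q2,0)=q3; δ(q1,1)=q4, δ(q2,1)=q4 → equivalent
Equivalent pairs: (q1, q2)

Final answer: Equivalent pairs: (q1, q2)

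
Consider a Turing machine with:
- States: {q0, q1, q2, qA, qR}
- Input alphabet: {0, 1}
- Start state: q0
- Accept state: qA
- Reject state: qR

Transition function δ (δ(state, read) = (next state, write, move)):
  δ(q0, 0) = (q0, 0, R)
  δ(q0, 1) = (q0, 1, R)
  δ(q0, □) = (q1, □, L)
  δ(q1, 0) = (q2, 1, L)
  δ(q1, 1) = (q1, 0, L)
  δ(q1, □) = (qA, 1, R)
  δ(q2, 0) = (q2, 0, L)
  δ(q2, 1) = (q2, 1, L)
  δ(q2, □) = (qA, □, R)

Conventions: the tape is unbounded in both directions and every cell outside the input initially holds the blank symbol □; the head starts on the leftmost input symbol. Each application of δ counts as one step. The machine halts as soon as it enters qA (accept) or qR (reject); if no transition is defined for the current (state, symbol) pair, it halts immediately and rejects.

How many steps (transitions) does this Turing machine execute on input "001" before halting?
Step 0: [q0]001 (head at position 0)
Step 1: δ(q0, 0) = (q0, 0, R)  ⊢  0[q0]01 (head at position 1)
Step 2: δ(q0, 0) = (q0, 0, R)  ⊢  00[q0]1 (head at position 2)
Step 3: δ(q0, 1) = (q0, 1, R)  ⊢  001[q0]□ (head at position 3)
Step 4: δ(q0, □) = (q1, □, L)  ⊢  00[q1]1□ (head at position 2)
Step 5: δ(q1, 1) = (q1, 0, L)  ⊢  0[q1]00□ (head at position 1)
Step 6: δ(q1, 0) = (q2, 1, L)  ⊢  [q2]010□ (head at position 0)
Step 7: δ(q2, 0) = (q2, 0, L)  ⊢  [q2]□010□ (head at position -1)
Step 8: δ(q2, □) = (qA, □, R)  ⊢  □[qA]010□ (head at position 0)
The machine is in qA, so it halts and accepts.
Number of transitions executed: 8.

Final answer: 8 steps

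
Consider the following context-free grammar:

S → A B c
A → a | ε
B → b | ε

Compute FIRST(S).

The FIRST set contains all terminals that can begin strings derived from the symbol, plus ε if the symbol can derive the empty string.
FIRST(A) = {a, ε} (A → a | ε) and FIRST(B) = {b, ε} (B → b | ε).
For S → A B c: add FIRST(A) minus ε = {a}; A is nullable, so also add FIRST(B) minus ε = {b}; B is nullable too, so also add FIRST(c) = {c}. The terminal c is never erased, so S is not nullable and ε is not included.
FIRST(S) = {a, b, c}.

Final answer: {a, b, c}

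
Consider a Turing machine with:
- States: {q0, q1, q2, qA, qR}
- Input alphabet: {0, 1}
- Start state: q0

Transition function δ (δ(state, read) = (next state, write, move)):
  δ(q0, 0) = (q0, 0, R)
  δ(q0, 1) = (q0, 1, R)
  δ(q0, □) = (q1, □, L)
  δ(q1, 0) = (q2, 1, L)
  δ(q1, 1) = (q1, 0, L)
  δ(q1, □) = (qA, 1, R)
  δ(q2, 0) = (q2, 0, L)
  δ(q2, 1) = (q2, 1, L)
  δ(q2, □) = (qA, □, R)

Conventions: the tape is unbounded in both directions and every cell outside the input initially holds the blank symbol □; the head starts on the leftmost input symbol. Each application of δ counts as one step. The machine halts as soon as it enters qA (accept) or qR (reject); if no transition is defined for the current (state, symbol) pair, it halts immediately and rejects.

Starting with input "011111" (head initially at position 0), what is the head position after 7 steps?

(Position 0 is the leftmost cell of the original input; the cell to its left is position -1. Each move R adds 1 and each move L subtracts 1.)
Step 0: [q0]011111 (head at position 0)
Step 1: δ(q0, 0) = (q0, 0, R)  ⊢  0[q0]11111 (head at position 1)
Step 2: δ(q0, 1) = (q0, 1, R)  ⊢  01[q0]1111 (head at position 2)
Step 3: δ(q0, 1) = (q0, 1, R)  ⊢  011[q0]111 (head at position 3)
Step 4: δ(q0, 1) = (q0, 1, R)  ⊢  0111[q0]11 (head at position 4)
Step 5: δ(q0, 1) = (q0, 1, R)  ⊢  01111[q0]1 (head at position 5)
Step 6: δ(q0, 1) = (q0, 1, R)  ⊢  011111[q0]□ (head at position 6)
Step 7: δ(q0, □) = (q1, □, L)  ⊢  01111[q1]1□ (head at position 5)
Head position after 7 steps: 5

Final answer: Position 5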